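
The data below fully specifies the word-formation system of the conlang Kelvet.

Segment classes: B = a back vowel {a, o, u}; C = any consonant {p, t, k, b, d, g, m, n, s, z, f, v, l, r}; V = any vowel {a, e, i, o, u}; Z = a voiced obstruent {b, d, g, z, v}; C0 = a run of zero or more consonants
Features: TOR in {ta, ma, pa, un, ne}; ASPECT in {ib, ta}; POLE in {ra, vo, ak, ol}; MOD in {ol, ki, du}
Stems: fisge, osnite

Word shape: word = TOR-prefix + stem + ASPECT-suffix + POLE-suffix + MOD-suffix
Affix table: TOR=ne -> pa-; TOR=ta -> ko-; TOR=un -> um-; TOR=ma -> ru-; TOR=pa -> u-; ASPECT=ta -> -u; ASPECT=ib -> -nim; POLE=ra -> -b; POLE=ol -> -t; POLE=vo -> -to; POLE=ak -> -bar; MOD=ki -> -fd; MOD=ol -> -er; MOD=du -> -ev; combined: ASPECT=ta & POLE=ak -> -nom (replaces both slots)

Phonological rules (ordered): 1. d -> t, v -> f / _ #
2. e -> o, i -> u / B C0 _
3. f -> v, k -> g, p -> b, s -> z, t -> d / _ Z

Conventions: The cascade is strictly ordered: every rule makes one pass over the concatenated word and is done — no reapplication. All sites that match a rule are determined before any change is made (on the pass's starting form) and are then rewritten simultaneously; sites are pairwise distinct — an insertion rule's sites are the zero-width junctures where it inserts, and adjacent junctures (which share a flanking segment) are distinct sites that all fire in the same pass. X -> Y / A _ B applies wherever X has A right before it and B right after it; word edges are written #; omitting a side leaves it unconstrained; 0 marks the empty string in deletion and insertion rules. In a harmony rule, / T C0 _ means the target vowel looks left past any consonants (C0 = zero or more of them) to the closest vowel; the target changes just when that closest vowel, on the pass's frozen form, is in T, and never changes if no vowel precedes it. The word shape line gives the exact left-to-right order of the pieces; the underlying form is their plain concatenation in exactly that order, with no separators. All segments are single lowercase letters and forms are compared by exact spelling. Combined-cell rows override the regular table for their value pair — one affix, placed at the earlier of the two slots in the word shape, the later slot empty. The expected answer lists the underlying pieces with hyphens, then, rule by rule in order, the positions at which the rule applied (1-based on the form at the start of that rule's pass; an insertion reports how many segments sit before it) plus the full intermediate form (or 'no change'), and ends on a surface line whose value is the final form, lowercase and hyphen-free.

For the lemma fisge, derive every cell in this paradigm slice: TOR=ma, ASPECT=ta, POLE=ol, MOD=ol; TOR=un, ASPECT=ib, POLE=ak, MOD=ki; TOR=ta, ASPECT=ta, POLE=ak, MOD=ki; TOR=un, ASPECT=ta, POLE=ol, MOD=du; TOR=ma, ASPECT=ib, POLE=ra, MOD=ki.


cell TOR=ma, ASPECT=ta, POLE=ol, MOD=ol:
underlying: ru-fisge-u-t-er
1. d -> t, v -> f / _ #: no change
2. e -> o, i -> u / B C0 _: fires at position(s) 4, 10: rufusgeutor
3. f -> v, k -> g, p -> b, s -> z, t -> d / _ Z: fires at position(s) 5: rufuzgeutor
surface: rufuzgeutor

cell TOR=un, ASPECT=ib, POLE=ak, MOD=ki:
underlying: um-fisge-nim-bar-fd
1. d -> t, v -> f / _ #: fires at position(s) 15: umfisgenimbarft
2. e -> o, i -> u / B C0 _: fires at position(s) 4: umfusgenimbarft
3. f -> v, k -> g, p -> b, s -> z, t -> d / _ Z: fires at position(s) 5: umfuzgenimbarft
surface: umfuzgenimbarft

cell TOR=ta, ASPECT=ta, POLE=ak, MOD=ki:
underlying: ko-fisge-nom-fd
1. d -> t, v -> f / _ #: fires at position(s) 12: kofisgenomft
2. e -> o, i -> u / B C0 _: fires at position(s) 4: kofusgenomft
3. f -> v, k -> g, p -> b, s -> z, t -> d / _ Z: fires at position(s) 5: kofuzgenomft
surface: kofuzgenomft

cell TOR=un, ASPECT=ta, POLE=ol, MOD=du:
underlying: um-fisge-u-t-ev
1. d -> t, v -> f / _ #: fires at position(s) 11: umfisgeutef
2. e -> o, i -> u / B C0 _: fires at position(s) 4, 10: umfusgeutof
3. f -> v, k -> g, p -> b, s -> z, t -> d / _ Z: fires at position(s) 5: umfuzgeutof
surface: umfuzgeutof

cell TOR=ma, ASPECT=ib, POLE=ra, MOD=ki:
underlying: ru-fisge-nim-b-fd
1. d -> t, v -> f / _ #: fires at position(s) 13: rufisgenimbft
2. e -> o, i -> u / B C0 _: fires at position(s) 4: rufusgenimbft
3. f -> v, k -> g, p -> b, s -> z, t -> d / _ Z: fires at position(s) 5: rufuzgenimbft
surface: rufuzgenimbft


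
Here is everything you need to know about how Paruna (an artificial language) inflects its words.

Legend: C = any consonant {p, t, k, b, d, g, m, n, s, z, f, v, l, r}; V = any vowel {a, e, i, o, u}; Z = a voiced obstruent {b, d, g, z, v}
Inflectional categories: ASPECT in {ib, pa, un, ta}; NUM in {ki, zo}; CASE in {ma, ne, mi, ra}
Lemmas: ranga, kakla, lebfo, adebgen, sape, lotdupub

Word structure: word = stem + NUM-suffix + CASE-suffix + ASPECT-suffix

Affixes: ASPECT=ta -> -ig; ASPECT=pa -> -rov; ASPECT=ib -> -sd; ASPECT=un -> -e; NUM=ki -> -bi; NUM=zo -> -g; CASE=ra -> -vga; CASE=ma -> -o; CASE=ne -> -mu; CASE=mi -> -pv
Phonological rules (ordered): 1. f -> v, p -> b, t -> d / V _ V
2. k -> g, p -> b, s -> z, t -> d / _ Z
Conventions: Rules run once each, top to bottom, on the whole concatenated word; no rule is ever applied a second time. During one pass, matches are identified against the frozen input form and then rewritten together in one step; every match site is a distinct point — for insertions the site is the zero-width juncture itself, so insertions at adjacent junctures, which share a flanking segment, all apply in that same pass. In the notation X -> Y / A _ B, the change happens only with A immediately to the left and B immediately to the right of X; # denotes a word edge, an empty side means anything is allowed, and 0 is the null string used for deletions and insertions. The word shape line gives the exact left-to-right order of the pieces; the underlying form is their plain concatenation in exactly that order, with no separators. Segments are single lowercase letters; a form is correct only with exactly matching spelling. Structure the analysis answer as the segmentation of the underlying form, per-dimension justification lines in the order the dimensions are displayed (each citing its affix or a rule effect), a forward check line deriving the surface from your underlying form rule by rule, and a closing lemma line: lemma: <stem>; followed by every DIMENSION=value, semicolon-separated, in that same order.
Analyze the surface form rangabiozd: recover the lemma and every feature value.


underlying: ranga-bi-o-sd
ASPECT=ib - signalled by the affix -sd
NUM=ki - signalled by the affix -bi
CASE=ma - signalled by the affix -o
check: rangabiosd -> rangabiosd -> rangabiozd
lemma: ranga; ASPECT=ib; NUM=ki; CASE=ma


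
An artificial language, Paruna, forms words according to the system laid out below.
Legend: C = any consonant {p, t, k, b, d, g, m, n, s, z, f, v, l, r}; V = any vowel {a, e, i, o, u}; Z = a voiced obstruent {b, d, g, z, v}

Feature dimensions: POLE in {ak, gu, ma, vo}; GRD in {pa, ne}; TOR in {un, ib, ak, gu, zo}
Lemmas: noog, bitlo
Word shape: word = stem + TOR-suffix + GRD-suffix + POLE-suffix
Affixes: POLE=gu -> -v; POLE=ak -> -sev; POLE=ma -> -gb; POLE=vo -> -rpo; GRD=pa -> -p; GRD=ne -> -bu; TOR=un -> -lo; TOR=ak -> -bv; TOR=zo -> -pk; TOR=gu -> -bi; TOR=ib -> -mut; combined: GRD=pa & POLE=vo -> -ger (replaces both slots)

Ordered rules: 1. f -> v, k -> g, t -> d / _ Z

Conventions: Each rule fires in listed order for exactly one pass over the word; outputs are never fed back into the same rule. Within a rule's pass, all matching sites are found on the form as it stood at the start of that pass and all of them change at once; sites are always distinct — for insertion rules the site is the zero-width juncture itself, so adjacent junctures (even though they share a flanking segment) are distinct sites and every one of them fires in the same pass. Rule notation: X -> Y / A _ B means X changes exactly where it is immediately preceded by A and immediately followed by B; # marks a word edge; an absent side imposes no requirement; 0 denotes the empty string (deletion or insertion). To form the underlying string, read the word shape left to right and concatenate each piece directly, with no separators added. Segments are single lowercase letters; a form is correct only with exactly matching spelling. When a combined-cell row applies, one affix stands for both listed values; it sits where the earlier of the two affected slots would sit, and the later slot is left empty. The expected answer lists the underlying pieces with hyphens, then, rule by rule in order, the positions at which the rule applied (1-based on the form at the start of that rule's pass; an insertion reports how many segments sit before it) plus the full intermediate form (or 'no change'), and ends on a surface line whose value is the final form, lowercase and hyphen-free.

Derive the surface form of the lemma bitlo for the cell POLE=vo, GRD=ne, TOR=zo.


underlying: bitlo-pk-bu-rpo
1. f -> v, k -> g, t -> d / _ Z: fires at position(s) 7: bitlopgburpo
surface: bitlopgburpo


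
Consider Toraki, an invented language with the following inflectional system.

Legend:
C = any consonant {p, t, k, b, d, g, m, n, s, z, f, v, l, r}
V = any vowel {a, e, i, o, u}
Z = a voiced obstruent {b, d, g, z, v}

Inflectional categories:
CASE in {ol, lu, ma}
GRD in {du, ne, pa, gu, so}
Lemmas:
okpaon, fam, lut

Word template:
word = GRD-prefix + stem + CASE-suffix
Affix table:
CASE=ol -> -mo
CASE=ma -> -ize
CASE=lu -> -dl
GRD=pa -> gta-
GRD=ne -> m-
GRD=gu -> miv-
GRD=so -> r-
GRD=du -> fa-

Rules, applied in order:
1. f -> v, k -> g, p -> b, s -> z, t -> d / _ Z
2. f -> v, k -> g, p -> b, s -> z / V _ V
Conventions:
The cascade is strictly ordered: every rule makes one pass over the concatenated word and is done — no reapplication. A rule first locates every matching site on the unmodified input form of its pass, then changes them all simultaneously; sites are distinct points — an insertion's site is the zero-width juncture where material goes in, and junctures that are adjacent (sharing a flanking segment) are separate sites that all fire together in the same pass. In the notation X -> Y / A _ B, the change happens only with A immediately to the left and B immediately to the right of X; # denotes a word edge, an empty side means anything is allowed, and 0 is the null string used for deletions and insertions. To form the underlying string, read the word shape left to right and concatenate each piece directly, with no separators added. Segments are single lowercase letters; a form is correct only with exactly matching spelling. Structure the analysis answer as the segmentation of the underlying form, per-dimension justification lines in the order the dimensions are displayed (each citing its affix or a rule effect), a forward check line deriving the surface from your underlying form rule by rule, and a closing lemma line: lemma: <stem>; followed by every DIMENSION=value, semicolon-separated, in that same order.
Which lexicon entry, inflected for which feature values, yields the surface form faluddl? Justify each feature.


underlying: fa-lut-dl
CASE=lu - signalled by the affix -dl
GRD=du - signalled by the affix fa-
check: falutdl -> faluddl -> faluddl
lemma: lut; CASE=lu; GRD=du


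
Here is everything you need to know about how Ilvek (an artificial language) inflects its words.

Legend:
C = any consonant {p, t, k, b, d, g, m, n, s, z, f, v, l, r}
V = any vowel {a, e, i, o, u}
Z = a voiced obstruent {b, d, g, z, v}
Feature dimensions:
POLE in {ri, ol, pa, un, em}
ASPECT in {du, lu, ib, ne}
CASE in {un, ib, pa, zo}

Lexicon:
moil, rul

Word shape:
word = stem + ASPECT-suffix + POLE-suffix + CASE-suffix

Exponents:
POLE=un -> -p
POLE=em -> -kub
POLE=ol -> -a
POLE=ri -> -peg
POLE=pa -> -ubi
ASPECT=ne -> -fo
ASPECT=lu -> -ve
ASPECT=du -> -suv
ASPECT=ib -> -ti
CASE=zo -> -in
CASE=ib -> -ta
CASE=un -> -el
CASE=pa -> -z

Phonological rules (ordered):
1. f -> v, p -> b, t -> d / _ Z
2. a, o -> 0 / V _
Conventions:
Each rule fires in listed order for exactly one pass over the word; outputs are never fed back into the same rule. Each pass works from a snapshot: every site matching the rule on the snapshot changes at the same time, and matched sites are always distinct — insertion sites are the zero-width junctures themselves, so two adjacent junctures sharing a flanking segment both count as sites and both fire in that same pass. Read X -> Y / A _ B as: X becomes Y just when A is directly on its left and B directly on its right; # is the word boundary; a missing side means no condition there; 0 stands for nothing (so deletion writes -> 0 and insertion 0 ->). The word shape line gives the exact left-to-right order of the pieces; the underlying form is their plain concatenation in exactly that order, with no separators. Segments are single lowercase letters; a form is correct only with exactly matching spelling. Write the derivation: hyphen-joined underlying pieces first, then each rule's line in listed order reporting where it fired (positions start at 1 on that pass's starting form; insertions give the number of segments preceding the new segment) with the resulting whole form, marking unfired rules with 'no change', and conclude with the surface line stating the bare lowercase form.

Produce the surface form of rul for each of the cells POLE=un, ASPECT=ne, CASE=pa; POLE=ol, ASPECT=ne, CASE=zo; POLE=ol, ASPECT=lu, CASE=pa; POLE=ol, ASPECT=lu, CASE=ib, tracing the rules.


cell POLE=un, ASPECT=ne, CASE=pa:
underlying: rul-fo-p-z
1. f -> v, p -> b, t -> d / _ Z: fires at position(s) 6: rulfobz
2. a, o -> 0 / V _: no change
surface: rulfobz

cell POLE=ol, ASPECT=ne, CASE=zo:
underlying: rul-fo-a-in
1. f -> v, p -> b, t -> d / _ Z: no change
2. a, o -> 0 / V _: fires at position(s) 6: rulfoin
surface: rulfoin

cell POLE=ol, ASPECT=lu, CASE=pa:
underlying: rul-ve-a-z
1. f -> v, p -> b, t -> d / _ Z: no change
2. a, o -> 0 / V _: fires at position(s) 6: rulvez
surface: rulvez

cell POLE=ol, ASPECT=lu, CASE=ib:
underlying: rul-ve-a-ta
1. f -> v, p -> b, t -> d / _ Z: no change
2. a, o -> 0 / V _: fires at position(s) 6: rulveta
surface: rulveta


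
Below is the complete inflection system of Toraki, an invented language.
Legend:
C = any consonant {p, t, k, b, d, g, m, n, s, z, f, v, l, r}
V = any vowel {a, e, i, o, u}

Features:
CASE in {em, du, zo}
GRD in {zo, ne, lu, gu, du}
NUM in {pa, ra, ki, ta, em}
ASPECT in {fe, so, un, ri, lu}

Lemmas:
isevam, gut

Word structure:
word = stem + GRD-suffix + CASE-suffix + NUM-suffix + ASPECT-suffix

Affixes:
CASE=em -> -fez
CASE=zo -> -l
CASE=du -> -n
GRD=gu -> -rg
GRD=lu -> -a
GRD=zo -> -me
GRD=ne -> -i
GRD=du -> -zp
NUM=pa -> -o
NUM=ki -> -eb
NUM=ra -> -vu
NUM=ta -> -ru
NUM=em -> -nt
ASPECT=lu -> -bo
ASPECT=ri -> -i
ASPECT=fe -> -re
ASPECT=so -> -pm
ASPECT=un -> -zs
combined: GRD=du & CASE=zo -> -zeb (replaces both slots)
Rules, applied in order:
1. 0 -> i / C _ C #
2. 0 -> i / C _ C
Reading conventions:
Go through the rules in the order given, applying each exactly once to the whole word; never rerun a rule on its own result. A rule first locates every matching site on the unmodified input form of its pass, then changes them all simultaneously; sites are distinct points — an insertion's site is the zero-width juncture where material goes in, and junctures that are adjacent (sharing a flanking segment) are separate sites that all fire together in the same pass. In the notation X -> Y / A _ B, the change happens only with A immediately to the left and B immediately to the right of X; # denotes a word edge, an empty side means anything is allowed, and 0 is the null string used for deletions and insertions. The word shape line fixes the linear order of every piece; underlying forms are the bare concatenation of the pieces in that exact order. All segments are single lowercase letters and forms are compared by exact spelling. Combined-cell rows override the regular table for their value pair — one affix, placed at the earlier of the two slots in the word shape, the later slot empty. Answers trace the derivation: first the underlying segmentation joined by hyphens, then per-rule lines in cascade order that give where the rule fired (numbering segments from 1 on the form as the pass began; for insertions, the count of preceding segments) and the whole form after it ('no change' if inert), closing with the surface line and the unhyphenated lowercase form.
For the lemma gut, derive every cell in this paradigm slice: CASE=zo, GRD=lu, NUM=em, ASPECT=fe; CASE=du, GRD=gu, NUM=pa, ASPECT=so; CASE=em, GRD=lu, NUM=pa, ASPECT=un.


cell CASE=zo, GRD=lu, NUM=em, ASPECT=fe:
underlying: gut-a-l-nt-re
1. 0 -> i / C _ C #: no change
2. 0 -> i / C _ C: inserts after position(s) 5, 6, 7: gutalinitire
surface: gutalinitire

cell CASE=du, GRD=gu, NUM=pa, ASPECT=so:
underlying: gut-rg-n-o-pm
1. 0 -> i / C _ C #: inserts after position(s) 8: gutrgnopim
2. 0 -> i / C _ C: inserts after position(s) 3, 4, 5: gutiriginopim
surface: gutiriginopim

cell CASE=em, GRD=lu, NUM=pa, ASPECT=un:
underlying: gut-a-fez-o-zs
1. 0 -> i / C _ C #: inserts after position(s) 9: gutafezozis
2. 0 -> i / C _ C: no change
surface: gutafezozis


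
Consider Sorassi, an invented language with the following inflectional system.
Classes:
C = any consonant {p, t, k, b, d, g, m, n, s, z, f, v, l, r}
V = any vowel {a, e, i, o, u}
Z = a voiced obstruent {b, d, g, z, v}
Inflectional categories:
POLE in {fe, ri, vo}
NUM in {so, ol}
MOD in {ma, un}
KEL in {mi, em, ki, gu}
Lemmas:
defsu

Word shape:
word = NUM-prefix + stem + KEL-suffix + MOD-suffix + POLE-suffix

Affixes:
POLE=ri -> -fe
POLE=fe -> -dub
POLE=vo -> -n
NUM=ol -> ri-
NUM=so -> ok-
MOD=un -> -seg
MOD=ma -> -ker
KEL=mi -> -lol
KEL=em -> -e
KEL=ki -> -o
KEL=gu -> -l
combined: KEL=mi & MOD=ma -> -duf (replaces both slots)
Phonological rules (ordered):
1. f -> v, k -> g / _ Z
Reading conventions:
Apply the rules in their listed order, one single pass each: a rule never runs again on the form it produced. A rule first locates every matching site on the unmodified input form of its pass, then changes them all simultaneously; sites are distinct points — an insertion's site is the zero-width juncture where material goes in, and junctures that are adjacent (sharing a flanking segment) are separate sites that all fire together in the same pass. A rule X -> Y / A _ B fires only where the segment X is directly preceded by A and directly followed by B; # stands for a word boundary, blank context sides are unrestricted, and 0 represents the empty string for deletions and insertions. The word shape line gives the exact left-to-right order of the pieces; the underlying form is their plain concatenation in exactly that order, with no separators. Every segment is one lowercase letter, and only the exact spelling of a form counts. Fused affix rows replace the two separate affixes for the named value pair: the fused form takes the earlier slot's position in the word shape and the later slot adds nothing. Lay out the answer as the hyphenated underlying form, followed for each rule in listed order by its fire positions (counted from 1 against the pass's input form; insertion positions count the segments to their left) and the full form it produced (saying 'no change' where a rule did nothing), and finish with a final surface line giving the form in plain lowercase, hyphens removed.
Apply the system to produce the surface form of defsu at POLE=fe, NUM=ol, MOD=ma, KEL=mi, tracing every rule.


underlying: ri-defsu-duf-dub
1. f -> v, k -> g / _ Z: fires at position(s) 10: ridefsuduvdub
surface: ridefsuduvdub


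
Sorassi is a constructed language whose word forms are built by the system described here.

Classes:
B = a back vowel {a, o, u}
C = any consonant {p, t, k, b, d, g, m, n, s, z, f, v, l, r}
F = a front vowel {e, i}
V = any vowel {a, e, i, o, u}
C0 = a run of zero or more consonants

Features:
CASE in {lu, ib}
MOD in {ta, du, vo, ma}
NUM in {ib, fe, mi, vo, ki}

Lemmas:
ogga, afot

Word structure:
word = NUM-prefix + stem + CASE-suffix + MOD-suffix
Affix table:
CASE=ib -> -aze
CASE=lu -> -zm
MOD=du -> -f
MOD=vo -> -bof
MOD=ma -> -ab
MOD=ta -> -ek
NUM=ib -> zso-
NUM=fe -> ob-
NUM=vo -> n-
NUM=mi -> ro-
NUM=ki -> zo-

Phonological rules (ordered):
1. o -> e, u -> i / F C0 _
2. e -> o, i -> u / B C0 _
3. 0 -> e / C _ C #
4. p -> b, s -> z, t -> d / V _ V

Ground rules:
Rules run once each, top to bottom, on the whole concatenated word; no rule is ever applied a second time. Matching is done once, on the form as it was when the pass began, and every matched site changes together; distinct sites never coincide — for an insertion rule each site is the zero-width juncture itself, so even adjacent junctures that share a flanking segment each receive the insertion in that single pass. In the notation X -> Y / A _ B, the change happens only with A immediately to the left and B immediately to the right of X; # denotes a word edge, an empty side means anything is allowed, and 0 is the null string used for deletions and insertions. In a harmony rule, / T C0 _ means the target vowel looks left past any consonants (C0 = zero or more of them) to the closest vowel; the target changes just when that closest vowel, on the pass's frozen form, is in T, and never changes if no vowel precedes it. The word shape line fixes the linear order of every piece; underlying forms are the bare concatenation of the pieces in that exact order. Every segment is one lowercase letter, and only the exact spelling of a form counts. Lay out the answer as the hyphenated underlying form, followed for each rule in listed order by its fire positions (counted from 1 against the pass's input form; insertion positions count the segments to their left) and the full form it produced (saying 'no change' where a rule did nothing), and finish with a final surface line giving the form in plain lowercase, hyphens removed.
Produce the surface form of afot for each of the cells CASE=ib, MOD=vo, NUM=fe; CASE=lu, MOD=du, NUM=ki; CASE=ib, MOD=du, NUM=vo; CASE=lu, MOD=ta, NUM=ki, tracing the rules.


cell CASE=ib, MOD=vo, NUM=fe:
underlying: ob-afot-aze-bof
1. o -> e, u -> i / F C0 _: fires at position(s) 11: obafotazebef
2. e -> o, i -> u / B C0 _: fires at position(s) 9: obafotazobef
3. 0 -> e / C _ C #: no change
4. p -> b, s -> z, t -> d / V _ V: fires at position(s) 6: obafodazobef
surface: obafodazobef

cell CASE=lu, MOD=du, NUM=ki:
underlying: zo-afot-zm-f
1. o -> e, u -> i / F C0 _: no change
2. e -> o, i -> u / B C0 _: no change
3. 0 -> e / C _ C #: inserts after position(s) 8: zoafotzmef
4. p -> b, s -> z, t -> d / V _ V: no change
surface: zoafotzmef

cell CASE=ib, MOD=du, NUM=vo:
underlying: n-afot-aze-f
1. o -> e, u -> i / F C0 _: no change
2. e -> o, i -> u / B C0 _: fires at position(s) 8: nafotazof
3. 0 -> e / C _ C #: no change
4. p -> b, s -> z, t -> d / V _ V: fires at position(s) 5: nafodazof
surface: nafodazof

cell CASE=lu, MOD=ta, NUM=ki:
underlying: zo-afot-zm-ek
1. o -> e, u -> i / F C0 _: no change
2. e -> o, i -> u / B C0 _: fires at position(s) 9: zoafotzmok
3. 0 -> e / C _ C #: no change
4. p -> b, s -> z, t -> d / V _ V: no change
surface: zoafotzmok


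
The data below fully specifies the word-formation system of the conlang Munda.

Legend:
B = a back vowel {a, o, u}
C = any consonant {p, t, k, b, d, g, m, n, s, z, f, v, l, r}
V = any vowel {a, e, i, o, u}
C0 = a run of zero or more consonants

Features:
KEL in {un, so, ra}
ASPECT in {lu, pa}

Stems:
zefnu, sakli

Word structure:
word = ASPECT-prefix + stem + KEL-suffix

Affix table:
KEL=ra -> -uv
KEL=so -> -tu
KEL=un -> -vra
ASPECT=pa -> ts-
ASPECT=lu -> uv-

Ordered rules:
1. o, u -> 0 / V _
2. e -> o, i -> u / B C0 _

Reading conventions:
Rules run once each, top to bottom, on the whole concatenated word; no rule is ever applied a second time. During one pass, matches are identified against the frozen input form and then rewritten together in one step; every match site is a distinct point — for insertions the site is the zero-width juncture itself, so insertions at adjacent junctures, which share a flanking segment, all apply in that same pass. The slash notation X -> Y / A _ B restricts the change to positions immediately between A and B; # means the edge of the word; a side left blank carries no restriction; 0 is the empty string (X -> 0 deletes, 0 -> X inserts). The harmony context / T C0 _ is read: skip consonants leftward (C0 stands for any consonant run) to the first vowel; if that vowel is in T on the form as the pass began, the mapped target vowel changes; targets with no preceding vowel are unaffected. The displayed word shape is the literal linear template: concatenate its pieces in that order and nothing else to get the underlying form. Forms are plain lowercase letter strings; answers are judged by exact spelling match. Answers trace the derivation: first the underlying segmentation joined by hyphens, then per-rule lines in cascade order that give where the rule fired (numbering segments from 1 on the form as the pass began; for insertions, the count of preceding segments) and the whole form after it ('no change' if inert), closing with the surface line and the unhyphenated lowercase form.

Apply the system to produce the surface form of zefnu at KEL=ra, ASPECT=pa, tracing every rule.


underlying: ts-zefnu-uv
1. o, u -> 0 / V _: fires at position(s) 8: tszefnuv
2. e -> o, i -> u / B C0 _: no change
surface: tszefnuv


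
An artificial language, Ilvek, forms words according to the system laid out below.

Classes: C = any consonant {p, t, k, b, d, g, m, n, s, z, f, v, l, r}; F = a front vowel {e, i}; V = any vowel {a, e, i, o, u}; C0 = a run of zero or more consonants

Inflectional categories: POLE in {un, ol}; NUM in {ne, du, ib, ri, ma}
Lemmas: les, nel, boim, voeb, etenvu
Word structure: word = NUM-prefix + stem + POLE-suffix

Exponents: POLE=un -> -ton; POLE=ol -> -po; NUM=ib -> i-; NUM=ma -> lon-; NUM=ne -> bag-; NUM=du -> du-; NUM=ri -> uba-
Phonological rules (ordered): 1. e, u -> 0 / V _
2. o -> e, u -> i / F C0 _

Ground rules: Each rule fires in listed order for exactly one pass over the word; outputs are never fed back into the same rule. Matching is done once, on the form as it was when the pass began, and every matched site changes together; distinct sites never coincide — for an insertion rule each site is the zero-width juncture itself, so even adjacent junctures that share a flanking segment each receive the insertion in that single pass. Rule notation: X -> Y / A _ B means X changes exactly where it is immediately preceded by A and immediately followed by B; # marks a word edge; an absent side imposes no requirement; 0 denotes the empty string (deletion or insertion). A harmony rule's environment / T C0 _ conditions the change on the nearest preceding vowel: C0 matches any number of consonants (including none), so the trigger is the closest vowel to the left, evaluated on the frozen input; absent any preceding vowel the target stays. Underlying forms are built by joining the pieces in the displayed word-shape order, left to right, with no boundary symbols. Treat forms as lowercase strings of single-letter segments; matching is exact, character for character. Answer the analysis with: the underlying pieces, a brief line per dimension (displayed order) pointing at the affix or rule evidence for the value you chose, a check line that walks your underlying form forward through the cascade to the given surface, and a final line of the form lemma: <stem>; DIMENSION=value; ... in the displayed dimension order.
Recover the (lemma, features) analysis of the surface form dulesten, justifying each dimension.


underlying: du-les-ton
POLE=un - signalled by the affix -ton
NUM=du - signalled by the affix du-
check: duleston -> duleston -> dulesten
lemma: les; POLE=un; NUM=du


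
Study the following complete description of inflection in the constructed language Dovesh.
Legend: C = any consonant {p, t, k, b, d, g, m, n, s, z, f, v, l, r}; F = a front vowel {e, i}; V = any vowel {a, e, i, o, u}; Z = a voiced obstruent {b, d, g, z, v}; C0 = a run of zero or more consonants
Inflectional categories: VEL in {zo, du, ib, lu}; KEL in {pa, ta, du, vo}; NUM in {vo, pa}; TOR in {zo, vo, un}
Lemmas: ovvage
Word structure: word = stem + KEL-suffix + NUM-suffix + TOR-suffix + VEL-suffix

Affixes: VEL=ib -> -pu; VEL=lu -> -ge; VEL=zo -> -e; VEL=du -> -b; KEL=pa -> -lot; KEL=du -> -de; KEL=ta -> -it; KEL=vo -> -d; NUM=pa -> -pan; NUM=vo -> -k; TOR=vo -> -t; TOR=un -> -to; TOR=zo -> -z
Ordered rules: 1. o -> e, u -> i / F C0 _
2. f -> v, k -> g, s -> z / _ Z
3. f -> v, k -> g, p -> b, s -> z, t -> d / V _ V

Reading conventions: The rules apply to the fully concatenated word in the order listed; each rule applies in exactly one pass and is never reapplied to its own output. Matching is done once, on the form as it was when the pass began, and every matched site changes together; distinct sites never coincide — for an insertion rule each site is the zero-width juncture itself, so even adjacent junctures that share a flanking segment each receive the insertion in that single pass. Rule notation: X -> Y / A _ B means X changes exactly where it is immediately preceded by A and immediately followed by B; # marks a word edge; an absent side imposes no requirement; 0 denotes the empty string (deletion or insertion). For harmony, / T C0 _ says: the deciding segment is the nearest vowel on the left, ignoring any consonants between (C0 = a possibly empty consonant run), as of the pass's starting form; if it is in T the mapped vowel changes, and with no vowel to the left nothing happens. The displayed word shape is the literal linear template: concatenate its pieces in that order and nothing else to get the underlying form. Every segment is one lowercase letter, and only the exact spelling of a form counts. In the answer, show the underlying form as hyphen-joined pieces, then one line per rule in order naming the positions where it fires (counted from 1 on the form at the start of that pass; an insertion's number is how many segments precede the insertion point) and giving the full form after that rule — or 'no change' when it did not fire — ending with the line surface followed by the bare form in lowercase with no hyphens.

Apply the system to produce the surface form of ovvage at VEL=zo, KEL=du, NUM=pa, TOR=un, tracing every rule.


underlying: ovvage-de-pan-to-e
1. o -> e, u -> i / F C0 _: no change
2. f -> v, k -> g, s -> z / _ Z: no change
3. f -> v, k -> g, p -> b, s -> z, t -> d / V _ V: fires at position(s) 9: ovvagedebantoe
surface: ovvagedebantoe


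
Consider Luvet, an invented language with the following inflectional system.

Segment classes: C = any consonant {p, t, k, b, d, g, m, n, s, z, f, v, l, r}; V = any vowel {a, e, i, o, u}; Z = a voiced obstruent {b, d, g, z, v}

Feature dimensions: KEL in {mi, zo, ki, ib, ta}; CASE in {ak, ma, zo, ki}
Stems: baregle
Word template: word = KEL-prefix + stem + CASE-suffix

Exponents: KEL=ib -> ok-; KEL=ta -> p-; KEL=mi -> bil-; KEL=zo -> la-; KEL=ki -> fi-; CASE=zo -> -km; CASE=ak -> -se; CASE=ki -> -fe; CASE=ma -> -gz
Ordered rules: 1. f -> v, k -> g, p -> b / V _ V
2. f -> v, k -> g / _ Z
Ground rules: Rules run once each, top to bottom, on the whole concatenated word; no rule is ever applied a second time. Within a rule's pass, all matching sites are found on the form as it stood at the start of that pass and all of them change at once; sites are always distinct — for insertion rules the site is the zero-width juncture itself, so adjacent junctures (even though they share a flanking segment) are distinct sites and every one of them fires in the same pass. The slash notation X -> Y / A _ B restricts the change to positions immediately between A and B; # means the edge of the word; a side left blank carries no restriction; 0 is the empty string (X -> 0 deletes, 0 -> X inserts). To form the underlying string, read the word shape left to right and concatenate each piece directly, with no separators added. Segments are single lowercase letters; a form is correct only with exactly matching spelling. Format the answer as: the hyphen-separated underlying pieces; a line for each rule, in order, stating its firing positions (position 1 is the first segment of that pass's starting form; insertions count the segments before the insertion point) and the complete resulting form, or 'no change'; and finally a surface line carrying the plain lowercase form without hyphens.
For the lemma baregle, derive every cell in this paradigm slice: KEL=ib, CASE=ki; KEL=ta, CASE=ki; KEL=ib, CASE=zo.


cell KEL=ib, CASE=ki:
underlying: ok-baregle-fe
1. f -> v, k -> g, p -> b / V _ V: fires at position(s) 10: okbaregleve
2. f -> v, k -> g / _ Z: fires at position(s) 2: ogbaregleve
surface: ogbaregleve

cell KEL=ta, CASE=ki:
underlying: p-baregle-fe
1. f -> v, k -> g, p -> b / V _ V: fires at position(s) 9: pbaregleve
2. f -> v, k -> g / _ Z: no change
surface: pbaregleve

cell KEL=ib, CASE=zo:
underlying: ok-baregle-km
1. f -> v, k -> g, p -> b / V _ V: no change
2. f -> v, k -> g / _ Z: fires at position(s) 2: ogbareglekm
surface: ogbareglekm


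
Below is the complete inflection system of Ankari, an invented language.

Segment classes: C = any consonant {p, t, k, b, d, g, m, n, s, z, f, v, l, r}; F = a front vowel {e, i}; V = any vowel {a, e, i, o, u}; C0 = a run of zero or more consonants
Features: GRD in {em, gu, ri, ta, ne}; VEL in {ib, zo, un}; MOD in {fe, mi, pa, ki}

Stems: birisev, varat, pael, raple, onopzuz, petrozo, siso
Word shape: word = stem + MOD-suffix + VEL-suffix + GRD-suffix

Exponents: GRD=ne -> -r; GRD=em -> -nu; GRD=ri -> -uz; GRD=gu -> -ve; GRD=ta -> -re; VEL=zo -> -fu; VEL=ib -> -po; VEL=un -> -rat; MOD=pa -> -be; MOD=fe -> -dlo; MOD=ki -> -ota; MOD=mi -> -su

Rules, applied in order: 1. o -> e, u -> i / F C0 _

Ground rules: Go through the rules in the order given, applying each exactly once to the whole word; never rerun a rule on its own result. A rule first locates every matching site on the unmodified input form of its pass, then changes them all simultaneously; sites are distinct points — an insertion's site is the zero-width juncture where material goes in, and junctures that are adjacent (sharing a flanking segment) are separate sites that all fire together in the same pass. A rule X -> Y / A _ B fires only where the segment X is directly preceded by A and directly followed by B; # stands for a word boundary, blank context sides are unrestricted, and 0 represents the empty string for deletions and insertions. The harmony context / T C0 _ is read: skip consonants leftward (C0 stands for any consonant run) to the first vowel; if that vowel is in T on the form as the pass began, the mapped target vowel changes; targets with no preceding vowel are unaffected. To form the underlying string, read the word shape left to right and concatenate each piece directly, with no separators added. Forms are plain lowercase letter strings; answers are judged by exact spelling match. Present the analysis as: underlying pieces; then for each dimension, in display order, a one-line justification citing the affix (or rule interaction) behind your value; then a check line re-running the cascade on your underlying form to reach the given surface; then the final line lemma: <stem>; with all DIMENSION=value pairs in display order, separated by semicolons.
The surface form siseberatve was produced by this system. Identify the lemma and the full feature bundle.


underlying: siso-be-rat-ve
GRD=gu - signalled by the affix -ve
VEL=un - signalled by the affix -rat
MOD=pa - signalled by the affix -be
check: sisoberatve -> siseberatve
lemma: siso; GRD=gu; VEL=un; MOD=pa


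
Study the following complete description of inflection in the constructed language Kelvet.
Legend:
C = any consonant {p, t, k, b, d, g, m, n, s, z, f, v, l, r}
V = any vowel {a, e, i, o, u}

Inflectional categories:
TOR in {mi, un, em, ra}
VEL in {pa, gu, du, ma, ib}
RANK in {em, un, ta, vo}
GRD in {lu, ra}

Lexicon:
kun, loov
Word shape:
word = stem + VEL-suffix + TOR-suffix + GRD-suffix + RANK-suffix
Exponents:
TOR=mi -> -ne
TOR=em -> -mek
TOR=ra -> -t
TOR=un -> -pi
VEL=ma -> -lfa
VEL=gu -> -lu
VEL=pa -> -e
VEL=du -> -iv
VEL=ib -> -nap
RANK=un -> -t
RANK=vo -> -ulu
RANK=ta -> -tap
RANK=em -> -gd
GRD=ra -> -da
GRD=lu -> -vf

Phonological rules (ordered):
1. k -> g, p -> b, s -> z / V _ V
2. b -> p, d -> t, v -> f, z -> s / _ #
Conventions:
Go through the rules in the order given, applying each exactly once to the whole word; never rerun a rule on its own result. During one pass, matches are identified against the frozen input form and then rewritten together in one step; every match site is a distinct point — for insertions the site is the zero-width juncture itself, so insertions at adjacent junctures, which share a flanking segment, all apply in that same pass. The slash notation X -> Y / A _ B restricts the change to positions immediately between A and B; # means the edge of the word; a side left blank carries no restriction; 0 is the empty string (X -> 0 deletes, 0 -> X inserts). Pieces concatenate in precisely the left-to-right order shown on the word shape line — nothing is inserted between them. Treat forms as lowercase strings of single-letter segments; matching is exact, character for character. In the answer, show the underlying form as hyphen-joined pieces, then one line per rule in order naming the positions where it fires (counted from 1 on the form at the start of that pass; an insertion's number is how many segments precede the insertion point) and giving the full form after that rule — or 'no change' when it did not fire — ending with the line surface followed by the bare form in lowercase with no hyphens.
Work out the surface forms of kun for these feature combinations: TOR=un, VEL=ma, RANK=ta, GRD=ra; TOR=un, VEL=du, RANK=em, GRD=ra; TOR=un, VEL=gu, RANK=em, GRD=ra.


cell TOR=un, VEL=ma, RANK=ta, GRD=ra:
underlying: kun-lfa-pi-da-tap
1. k -> g, p -> b, s -> z / V _ V: fires at position(s) 7: kunlfabidatap
2. b -> p, d -> t, v -> f, z -> s / _ #: no change
surface: kunlfabidatap

cell TOR=un, VEL=du, RANK=em, GRD=ra:
underlying: kun-iv-pi-da-gd
1. k -> g, p -> b, s -> z / V _ V: no change
2. b -> p, d -> t, v -> f, z -> s / _ #: fires at position(s) 11: kunivpidagt
surface: kunivpidagt

cell TOR=un, VEL=gu, RANK=em, GRD=ra:
underlying: kun-lu-pi-da-gd
1. k -> g, p -> b, s -> z / V _ V: fires at position(s) 6: kunlubidagd
2. b -> p, d -> t, v -> f, z -> s / _ #: fires at position(s) 11: kunlubidagt
surface: kunlubidagt


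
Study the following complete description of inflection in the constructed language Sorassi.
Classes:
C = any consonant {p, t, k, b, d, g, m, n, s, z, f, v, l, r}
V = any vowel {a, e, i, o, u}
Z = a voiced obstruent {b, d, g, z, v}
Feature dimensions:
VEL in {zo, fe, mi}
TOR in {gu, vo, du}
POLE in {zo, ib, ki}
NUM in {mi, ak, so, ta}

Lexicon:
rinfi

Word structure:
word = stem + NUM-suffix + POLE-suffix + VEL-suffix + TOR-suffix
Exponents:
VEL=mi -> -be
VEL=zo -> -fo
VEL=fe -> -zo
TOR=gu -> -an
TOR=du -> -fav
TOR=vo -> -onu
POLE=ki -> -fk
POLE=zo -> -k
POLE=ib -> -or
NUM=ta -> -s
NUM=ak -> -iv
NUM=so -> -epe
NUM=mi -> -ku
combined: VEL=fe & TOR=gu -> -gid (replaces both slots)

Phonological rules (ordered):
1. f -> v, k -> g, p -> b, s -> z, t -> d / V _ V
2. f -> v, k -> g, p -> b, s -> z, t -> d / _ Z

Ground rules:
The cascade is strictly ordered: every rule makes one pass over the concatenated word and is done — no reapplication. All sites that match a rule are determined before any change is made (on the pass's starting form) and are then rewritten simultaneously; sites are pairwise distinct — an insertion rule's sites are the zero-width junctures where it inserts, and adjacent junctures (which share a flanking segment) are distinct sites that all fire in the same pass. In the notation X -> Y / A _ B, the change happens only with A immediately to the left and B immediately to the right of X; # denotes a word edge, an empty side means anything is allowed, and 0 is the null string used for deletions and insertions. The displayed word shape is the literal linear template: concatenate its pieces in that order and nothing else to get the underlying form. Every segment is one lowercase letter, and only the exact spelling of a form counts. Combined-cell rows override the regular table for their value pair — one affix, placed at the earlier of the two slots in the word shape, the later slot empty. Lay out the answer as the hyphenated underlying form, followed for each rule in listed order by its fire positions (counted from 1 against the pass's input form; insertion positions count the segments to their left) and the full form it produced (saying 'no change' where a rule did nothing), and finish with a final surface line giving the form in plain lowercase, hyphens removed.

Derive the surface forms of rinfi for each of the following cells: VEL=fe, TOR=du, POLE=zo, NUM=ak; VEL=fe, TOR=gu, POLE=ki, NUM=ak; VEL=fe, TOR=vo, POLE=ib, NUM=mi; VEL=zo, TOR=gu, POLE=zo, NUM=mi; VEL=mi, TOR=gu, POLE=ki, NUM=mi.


cell VEL=fe, TOR=du, POLE=zo, NUM=ak:
underlying: rinfi-iv-k-zo-fav
1. f -> v, k -> g, p -> b, s -> z, t -> d / V _ V: fires at position(s) 11: rinfiivkzovav
2. f -> v, k -> g, p -> b, s -> z, t -> d / _ Z: fires at position(s) 8: rinfiivgzovav
surface: rinfiivgzovav

cell VEL=fe, TOR=gu, POLE=ki, NUM=ak:
underlying: rinfi-iv-fk-gid
1. f -> v, k -> g, p -> b, s -> z, t -> d / V _ V: no change
2. f -> v, k -> g, p -> b, s -> z, t -> d / _ Z: fires at position(s) 9: rinfiivfggid
surface: rinfiivfggid

cell VEL=fe, TOR=vo, POLE=ib, NUM=mi:
underlying: rinfi-ku-or-zo-onu
1. f -> v, k -> g, p -> b, s -> z, t -> d / V _ V: fires at position(s) 6: rinfiguorzoonu
2. f -> v, k -> g, p -> b, s -> z, t -> d / _ Z: no change
surface: rinfiguorzoonu

cell VEL=zo, TOR=gu, POLE=zo, NUM=mi:
underlying: rinfi-ku-k-fo-an
1. f -> v, k -> g, p -> b, s -> z, t -> d / V _ V: fires at position(s) 6: rinfigukfoan
2. f -> v, k -> g, p -> b, s -> z, t -> d / _ Z: no change
surface: rinfigukfoan

cell VEL=mi, TOR=gu, POLE=ki, NUM=mi:
underlying: rinfi-ku-fk-be-an
1. f -> v, k -> g, p -> b, s -> z, t -> d / V _ V: fires at position(s) 6: rinfigufkbean
2. f -> v, k -> g, p -> b, s -> z, t -> d / _ Z: fires at position(s) 9: rinfigufgbean
surface: rinfigufgbean
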